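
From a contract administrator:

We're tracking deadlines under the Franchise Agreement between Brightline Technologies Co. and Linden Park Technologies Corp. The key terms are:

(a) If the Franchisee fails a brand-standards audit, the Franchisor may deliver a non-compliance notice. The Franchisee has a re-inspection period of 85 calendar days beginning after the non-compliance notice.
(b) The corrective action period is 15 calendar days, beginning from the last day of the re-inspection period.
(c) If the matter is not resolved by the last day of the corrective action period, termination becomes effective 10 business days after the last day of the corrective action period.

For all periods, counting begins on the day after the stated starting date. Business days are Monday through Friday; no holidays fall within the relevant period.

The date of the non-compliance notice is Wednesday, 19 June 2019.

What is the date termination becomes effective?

The last day of the re-inspection period: 85 calendar days after 19 June 2019 is 12 September 2019.
Adding 15 calendar days to 12 September 2019 gives 27 September 2019, which is the last day of the corrective action period.
The date termination becomes effective: counting 10 business days from Friday, 27 September 2019 (Sep 30, Oct 1, Oct 2, Oct 3, Oct 4, Oct 7, Oct 8, Oct 9, Oct 10, Oct 11, skipping weekends) reaches Friday, 11 October 2019.

11 October 2019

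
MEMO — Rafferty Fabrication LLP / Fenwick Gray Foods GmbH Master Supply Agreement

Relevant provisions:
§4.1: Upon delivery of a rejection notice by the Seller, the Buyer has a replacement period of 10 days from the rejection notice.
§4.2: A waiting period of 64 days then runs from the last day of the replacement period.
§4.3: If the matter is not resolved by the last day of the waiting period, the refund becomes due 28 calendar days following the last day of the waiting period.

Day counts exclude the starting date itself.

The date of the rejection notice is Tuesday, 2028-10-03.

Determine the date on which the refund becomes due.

2029-01-13

The last day of the replacement period: 2028-10-03 + 10 days = 2028-10-13.
Adding 64 calendar days to 2028-10-13 gives 2028-12-16, which is the last day of the waiting period.
The date on which the refund becomes due: 28 calendar days after 2028-12-16 is 2029-01-13.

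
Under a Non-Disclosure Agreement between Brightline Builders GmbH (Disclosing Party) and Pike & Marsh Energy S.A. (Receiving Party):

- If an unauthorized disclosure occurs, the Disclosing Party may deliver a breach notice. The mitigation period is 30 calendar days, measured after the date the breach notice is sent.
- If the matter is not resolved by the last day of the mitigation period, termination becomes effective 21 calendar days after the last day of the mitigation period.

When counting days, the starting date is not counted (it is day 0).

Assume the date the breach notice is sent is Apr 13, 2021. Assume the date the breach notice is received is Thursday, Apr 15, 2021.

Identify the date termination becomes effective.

Jun 3, 2021

Adding 30 calendar days to Apr 13, 2021 gives May 13, 2021, which is the last day of the mitigation period.
The date termination becomes effective: 21 calendar days after May 13, 2021 is Jun 3, 2021.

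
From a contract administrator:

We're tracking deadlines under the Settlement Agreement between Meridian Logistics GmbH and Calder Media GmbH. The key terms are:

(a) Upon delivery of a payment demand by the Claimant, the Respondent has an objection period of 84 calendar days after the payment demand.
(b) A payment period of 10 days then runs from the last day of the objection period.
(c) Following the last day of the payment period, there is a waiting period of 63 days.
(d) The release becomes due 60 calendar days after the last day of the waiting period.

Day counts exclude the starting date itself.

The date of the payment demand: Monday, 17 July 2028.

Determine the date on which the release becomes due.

19 February 2029

The last day of the objection period: 17 July 2028 + 84 days = 9 October 2028.
The last day of the payment period: 10 calendar days after 9 October 2028 is 19 October 2028.
The last day of the waiting period: 63 calendar days after 19 October 2028 is 21 December 2028.
The date on which the release becomes due: 60 calendar days after 21 December 2028 is 19 February 2029.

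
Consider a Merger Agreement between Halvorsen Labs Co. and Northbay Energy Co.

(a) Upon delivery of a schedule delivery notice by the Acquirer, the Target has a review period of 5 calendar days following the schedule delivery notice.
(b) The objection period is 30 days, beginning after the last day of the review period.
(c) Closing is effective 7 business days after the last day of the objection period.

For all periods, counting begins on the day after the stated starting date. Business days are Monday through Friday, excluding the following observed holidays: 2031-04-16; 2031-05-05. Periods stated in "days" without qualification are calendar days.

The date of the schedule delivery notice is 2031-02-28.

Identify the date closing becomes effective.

2031-04-15

The last day of the review period: 2031-02-28 + 5 days = 2031-03-05.
The last day of the objection period: 30 calendar days after 2031-03-05 is 2031-04-04.
The date closing becomes effective: counting 7 business days from Friday, 2031-04-04 (Apr 7, Apr 8, Apr 9, Apr 10, Apr 11, Apr 14, Apr 15, skipping weekends) reaches Tuesday, 2031-04-15.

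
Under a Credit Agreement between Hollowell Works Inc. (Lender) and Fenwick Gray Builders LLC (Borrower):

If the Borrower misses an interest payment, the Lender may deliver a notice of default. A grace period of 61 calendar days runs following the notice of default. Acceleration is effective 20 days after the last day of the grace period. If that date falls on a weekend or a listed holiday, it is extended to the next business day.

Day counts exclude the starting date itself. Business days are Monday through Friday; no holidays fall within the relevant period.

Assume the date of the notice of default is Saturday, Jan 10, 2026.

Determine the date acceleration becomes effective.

The last day of the grace period: 61 calendar days after Jan 10, 2026 is Mar 12, 2026.
Adding 20 calendar days to Mar 12, 2026 gives Apr 1, 2026, which is the date acceleration becomes effective. Apr 1, 2026 is a Wednesday, so no roll-forward applies.

Apr 1, 2026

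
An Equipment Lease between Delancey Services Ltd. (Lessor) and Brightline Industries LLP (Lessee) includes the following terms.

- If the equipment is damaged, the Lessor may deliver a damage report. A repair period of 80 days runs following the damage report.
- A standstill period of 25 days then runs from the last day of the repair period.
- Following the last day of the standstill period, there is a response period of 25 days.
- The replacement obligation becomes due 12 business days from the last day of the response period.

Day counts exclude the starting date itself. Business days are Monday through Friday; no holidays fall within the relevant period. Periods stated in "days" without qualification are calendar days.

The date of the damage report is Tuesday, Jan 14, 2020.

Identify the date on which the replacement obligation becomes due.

Jun 9, 2020

The last day of the repair period: Jan 14, 2020 + 80 days = Apr 3, 2020.
Adding 25 calendar days to Apr 3, 2020 gives Apr 28, 2020, which is the last day of the standstill period.
The last day of the response period: 25 calendar days after Apr 28, 2020 is May 23, 2020.
The date on which the replacement obligation becomes due: 12 business days after Saturday, May 23, 2020, skipping weekends — May 25, May 26, May 27, May 28, …, Jun 5, Jun 8, Jun 9 — lands on Tuesday, Jun 9, 2020.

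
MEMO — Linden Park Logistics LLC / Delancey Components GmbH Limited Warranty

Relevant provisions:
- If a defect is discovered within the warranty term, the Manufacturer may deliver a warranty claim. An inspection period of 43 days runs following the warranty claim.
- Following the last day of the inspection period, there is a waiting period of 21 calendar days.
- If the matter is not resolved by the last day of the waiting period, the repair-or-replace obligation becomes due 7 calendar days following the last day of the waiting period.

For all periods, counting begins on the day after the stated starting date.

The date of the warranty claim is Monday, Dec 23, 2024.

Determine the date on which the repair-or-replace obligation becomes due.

Mar 4, 2025

The last day of the inspection period: Dec 23, 2024 + 43 days = Feb 4, 2025.
The last day of the waiting period: 21 calendar days after Feb 4, 2025 is Feb 25, 2025.
The date on which the repair-or-replace obligation becomes due: Feb 25, 2025 + 7 days = Mar 4, 2025.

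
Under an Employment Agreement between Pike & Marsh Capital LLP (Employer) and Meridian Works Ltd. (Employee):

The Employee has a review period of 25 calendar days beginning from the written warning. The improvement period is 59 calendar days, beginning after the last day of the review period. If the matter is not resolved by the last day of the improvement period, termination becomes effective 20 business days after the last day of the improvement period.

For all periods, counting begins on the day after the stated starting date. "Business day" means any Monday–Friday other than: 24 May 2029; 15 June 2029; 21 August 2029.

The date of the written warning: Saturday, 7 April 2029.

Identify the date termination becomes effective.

The last day of the review period: 25 calendar days after 7 April 2029 is 2 May 2029.
The last day of the improvement period: 59 calendar days after 2 May 2029 is 30 June 2029.
The date termination becomes effective: counting 20 business days from Saturday, 30 June 2029 (Jul 2, Jul 3, Jul 4, Jul 5, …, Jul 25, Jul 26, Jul 27, skipping weekends) reaches Friday, 27 July 2029.

27 July 2029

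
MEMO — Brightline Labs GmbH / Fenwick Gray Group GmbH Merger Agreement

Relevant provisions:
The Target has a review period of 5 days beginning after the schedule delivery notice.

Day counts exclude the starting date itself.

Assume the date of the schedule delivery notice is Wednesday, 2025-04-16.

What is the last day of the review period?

2025-04-21

The last day of the review period: 5 calendar days after 2025-04-16 is 2025-04-21.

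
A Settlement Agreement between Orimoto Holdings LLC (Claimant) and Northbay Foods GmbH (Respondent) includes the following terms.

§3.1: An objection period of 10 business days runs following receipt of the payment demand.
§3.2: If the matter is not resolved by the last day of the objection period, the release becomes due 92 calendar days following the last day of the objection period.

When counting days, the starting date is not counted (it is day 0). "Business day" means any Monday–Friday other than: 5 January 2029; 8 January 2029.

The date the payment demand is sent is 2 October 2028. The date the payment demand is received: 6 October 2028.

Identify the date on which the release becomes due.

20 January 2029

The last day of the objection period: 10 business days after Friday, 6 October 2028, skipping weekends — Oct 9, Oct 10, Oct 11, Oct 12, Oct 13, Oct 16, Oct 17, Oct 18, Oct 19, Oct 20 — lands on Friday, 20 October 2028.
The date on which the release becomes due: 92 calendar days after 20 October 2028 is 20 January 2029.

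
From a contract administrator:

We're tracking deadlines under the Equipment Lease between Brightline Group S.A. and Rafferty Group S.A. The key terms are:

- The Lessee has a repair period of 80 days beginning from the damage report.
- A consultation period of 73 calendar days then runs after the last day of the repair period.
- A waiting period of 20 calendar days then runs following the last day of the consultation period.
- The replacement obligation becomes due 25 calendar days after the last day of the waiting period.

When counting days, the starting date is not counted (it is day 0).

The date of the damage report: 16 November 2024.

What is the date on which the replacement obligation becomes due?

2 June 2025

Adding 80 calendar days to 16 November 2024 gives 4 February 2025, which is the last day of the repair period.
The last day of the consultation period: 73 calendar days after 4 February 2025 is 18 April 2025.
Adding 20 calendar days to 18 April 2025 gives 8 May 2025, which is the last day of the waiting period.
The date on which the replacement obligation becomes due: 8 May 2025 + 25 days = 2 June 2025.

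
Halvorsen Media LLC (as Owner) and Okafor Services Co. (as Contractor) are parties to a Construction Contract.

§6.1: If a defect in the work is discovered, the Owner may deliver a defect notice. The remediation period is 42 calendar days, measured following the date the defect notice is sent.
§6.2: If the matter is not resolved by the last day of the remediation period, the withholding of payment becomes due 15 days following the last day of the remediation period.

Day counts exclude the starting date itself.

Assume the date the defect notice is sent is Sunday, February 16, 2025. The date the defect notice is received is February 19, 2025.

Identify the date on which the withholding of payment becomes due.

The last day of the remediation period: 42 calendar days after February 16, 2025 is March 30, 2025.
The date on which the withholding of payment becomes due: March 30, 2025 + 15 days = April 14, 2025.

April 14, 2025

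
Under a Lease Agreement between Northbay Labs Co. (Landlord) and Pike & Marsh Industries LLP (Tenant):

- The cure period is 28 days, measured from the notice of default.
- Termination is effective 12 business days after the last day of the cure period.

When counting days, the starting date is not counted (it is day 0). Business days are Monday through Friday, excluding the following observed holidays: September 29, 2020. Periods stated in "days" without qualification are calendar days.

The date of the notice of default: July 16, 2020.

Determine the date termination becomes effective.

August 31, 2020

Adding 28 calendar days to July 16, 2020 gives August 13, 2020, which is the last day of the cure period.
The date termination becomes effective: counting 12 business days from Thursday, August 13, 2020 (Aug 14, Aug 17, Aug 18, Aug 19, …, Aug 27, Aug 28, Aug 31, skipping weekends) reaches Monday, August 31, 2020.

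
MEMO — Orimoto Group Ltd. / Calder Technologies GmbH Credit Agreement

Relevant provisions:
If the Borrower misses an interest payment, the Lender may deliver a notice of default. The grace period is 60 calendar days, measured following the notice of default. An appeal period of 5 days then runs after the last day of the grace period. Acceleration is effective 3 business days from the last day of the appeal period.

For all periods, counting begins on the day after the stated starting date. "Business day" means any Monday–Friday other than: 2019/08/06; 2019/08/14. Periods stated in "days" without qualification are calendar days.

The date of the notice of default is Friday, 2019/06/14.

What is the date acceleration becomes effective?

The last day of the grace period: 60 calendar days after 2019/06/14 is 2019/08/13.
The last day of the appeal period: 2019/08/13 + 5 days = 2019/08/18.
The date acceleration becomes effective: counting 3 business days from Sunday, 2019/08/18 (Aug 19, Aug 20, Aug 21, skipping weekends) reaches Wednesday, 2019/08/21.

2019/08/21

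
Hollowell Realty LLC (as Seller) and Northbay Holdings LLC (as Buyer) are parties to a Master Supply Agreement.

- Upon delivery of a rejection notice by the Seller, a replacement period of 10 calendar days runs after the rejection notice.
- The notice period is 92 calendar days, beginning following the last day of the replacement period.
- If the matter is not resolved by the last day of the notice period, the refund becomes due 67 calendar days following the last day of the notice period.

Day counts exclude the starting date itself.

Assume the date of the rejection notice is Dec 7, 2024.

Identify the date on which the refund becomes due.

May 25, 2025

The last day of the replacement period: 10 calendar days after Dec 7, 2024 is Dec 17, 2024.
The last day of the notice period: 92 calendar days after Dec 17, 2024 is Mar 19, 2025.
The date on which the refund becomes due: Mar 19, 2025 + 67 days = May 25, 2025.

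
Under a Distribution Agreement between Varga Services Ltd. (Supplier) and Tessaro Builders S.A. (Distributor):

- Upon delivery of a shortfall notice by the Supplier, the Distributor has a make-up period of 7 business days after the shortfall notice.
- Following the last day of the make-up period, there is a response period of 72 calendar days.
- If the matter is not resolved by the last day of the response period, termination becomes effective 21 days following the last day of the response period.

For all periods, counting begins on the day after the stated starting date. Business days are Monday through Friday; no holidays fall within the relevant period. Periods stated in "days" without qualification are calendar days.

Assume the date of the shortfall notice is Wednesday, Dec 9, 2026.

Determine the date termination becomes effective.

From Wednesday, Dec 9, 2026, 7 business days (Dec 10, Dec 11, Dec 14, Dec 15, Dec 16, Dec 17, Dec 18, skipping weekends) brings us to Friday, Dec 18, 2026, which is the last day of the make-up period.
The last day of the response period: 72 calendar days after Dec 18, 2026 is Feb 28, 2027.
Adding 21 calendar days to Feb 28, 2027 gives Mar 21, 2027, which is the date termination becomes effective.

Mar 21, 2027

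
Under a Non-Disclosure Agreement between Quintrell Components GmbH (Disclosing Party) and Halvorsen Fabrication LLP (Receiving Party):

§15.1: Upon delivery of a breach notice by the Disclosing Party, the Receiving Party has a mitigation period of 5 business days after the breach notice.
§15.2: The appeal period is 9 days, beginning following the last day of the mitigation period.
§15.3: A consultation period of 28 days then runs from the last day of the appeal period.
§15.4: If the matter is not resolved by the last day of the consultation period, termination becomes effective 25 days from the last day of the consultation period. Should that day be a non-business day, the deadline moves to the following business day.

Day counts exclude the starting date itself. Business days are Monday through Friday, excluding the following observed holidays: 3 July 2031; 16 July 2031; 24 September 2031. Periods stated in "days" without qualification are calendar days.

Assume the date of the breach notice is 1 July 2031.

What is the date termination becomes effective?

9 September 2031

The last day of the mitigation period: 5 business days after Tuesday, 1 July 2031, skipping weekends and the listed holiday on Jul 3 — Jul 2, Jul 4, Jul 7, Jul 8, Jul 9 — lands on Wednesday, 9 July 2031.
Adding 9 calendar days to 9 July 2031 gives 18 July 2031, which is the last day of the appeal period.
The last day of the consultation period: 18 July 2031 + 28 days = 15 August 2031.
Adding 25 calendar days to 15 August 2031 gives 9 September 2031, which is the date termination becomes effective. 9 September 2031 is a Tuesday and is not a listed holiday, so no roll-forward applies.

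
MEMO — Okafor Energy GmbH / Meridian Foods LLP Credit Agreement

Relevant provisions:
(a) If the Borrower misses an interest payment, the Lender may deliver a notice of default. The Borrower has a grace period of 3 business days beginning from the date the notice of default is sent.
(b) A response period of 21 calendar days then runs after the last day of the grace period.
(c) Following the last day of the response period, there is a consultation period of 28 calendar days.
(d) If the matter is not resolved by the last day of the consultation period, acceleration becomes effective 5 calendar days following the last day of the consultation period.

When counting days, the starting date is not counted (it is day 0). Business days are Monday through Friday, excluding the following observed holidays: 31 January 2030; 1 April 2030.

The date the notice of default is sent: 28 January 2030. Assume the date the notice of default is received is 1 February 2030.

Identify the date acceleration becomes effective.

From Monday, 28 January 2030, 3 business days (Jan 29, Jan 30, Feb 1, skipping weekends and the listed holiday on Jan 31) brings us to Friday, 1 February 2030, which is the last day of the grace period.
The last day of the response period: 1 February 2030 + 21 days = 22 February 2030.
Adding 28 calendar days to 22 February 2030 gives 22 March 2030, which is the last day of the consultation period.
Adding 5 calendar days to 22 March 2030 gives 27 March 2030, which is the date acceleration becomes effective.

27 March 2030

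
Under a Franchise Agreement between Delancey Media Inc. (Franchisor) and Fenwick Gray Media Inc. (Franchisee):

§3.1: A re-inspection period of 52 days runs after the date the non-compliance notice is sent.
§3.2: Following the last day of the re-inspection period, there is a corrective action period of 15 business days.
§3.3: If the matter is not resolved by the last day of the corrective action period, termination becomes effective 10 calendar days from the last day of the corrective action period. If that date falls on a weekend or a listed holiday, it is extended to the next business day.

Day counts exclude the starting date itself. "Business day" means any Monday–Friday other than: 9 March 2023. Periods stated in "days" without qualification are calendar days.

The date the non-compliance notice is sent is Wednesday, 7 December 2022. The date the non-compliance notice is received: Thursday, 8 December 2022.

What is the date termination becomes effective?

The last day of the re-inspection period: 52 calendar days after 7 December 2022 is 28 January 2023.
From Saturday, 28 January 2023, 15 business days (Jan 30, Jan 31, Feb 1, Feb 2, …, Feb 15, Feb 16, Feb 17, skipping weekends) brings us to Friday, 17 February 2023, which is the last day of the corrective action period.
The date termination becomes effective: 10 calendar days after 17 February 2023 is 27 February 2023. 27 February 2023 is a Monday and is not a listed holiday, so no roll-forward applies.

27 February 2023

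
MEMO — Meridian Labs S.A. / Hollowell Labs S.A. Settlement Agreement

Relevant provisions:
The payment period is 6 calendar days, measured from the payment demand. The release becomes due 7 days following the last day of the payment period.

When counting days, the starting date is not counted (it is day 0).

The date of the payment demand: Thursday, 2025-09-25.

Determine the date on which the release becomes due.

The last day of the payment period: 6 calendar days after 2025-09-25 is 2025-10-01.
The date on which the release becomes due: 2025-10-01 + 7 days = 2025-10-08.

2025-10-08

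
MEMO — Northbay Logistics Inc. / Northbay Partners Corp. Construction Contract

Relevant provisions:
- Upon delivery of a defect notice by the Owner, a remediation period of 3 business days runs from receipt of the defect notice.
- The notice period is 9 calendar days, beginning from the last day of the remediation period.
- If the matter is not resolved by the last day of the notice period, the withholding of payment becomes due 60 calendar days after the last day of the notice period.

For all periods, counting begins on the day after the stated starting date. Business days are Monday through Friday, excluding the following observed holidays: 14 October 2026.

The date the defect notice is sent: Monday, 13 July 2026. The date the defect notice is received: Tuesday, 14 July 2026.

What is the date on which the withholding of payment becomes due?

24 September 2026

The last day of the remediation period: 3 business days after Tuesday, 14 July 2026, skipping weekends — Jul 15, Jul 16, Jul 17 — lands on Friday, 17 July 2026.
The last day of the notice period: 9 calendar days after 17 July 2026 is 26 July 2026.
The date on which the withholding of payment becomes due: 26 July 2026 + 60 days = 24 September 2026.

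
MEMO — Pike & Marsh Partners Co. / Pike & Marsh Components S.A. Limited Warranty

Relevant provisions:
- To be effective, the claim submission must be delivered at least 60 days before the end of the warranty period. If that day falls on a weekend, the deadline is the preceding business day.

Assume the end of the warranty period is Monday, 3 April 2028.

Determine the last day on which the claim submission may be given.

3 February 2028

3 April 2028 minus 60 days is 3 February 2028. That is a Thursday, so no adjustment is needed.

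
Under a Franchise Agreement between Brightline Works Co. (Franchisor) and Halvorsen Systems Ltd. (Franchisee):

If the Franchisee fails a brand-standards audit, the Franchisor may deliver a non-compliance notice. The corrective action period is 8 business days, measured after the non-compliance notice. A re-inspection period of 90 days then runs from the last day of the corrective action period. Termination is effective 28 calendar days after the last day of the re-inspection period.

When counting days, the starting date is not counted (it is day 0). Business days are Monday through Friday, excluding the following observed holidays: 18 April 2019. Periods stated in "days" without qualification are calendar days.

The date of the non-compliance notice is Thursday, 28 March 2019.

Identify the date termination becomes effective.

The last day of the corrective action period: 8 business days after Thursday, 28 March 2019, skipping weekends — Mar 29, Apr 1, Apr 2, Apr 3, Apr 4, Apr 5, Apr 8, Apr 9 — lands on Tuesday, 9 April 2019.
The last day of the re-inspection period: 9 April 2019 + 90 days = 8 July 2019.
Adding 28 calendar days to 8 July 2019 gives 5 August 2019, which is the date termination becomes effective.

5 August 2019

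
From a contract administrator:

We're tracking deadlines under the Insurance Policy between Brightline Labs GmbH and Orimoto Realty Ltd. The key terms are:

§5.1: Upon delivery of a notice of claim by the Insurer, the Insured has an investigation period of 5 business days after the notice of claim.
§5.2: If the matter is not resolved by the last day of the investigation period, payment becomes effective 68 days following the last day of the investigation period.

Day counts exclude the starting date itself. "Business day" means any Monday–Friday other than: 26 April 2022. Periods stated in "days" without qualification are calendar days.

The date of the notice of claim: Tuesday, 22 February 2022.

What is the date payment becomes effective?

8 May 2022

From Tuesday, 22 February 2022, 5 business days (Feb 23, Feb 24, Feb 25, Feb 28, Mar 1, skipping weekends) brings us to Tuesday, 1 March 2022, which is the last day of the investigation period.
Adding 68 calendar days to 1 March 2022 gives 8 May 2022, which is the date payment becomes effective.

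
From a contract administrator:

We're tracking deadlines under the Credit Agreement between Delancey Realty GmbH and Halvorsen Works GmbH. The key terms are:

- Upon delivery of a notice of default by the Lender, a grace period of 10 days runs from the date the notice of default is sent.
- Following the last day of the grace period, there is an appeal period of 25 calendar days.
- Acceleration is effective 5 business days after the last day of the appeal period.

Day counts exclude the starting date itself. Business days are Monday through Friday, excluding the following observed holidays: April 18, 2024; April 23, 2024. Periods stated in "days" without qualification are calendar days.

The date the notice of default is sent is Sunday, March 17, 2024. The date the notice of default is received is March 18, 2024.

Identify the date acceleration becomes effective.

The last day of the grace period: 10 calendar days after March 17, 2024 is March 27, 2024.
The last day of the appeal period: 25 calendar days after March 27, 2024 is April 21, 2024.
The date acceleration becomes effective: 5 business days after Sunday, April 21, 2024, skipping weekends and the listed holiday on Apr 23 — Apr 22, Apr 24, Apr 25, Apr 26, Apr 29 — lands on Monday, April 29, 2024.

April 29, 2024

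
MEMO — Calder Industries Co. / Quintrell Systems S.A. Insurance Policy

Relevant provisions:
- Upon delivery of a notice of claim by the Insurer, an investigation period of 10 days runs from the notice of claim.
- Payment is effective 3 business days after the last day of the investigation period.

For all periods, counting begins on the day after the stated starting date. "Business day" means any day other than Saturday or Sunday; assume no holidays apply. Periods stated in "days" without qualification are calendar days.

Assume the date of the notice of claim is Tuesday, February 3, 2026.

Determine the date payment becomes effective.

Adding 10 calendar days to February 3, 2026 gives February 13, 2026, which is the last day of the investigation period.
From Friday, February 13, 2026, 3 business days (Feb 16, Feb 17, Feb 18, skipping weekends) brings us to Wednesday, February 18, 2026, which is the date payment becomes effective.

February 18, 2026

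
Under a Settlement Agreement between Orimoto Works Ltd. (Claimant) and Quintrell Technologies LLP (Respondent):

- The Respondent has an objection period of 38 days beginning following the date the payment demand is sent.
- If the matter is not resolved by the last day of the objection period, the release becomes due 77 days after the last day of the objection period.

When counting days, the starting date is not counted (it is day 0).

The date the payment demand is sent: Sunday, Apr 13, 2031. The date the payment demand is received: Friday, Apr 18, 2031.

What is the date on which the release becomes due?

Aug 6, 2031

The last day of the objection period: 38 calendar days after Apr 13, 2031 is May 21, 2031.
The date on which the release becomes due: May 21, 2031 + 77 days = Aug 6, 2031.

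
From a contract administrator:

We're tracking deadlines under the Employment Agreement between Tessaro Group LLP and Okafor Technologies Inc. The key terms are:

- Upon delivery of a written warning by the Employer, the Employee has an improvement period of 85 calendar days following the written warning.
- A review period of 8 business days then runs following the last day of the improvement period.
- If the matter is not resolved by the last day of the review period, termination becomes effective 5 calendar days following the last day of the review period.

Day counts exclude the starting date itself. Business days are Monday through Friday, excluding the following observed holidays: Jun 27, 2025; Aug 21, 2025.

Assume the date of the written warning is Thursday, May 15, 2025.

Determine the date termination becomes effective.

The last day of the improvement period: 85 calendar days after May 15, 2025 is Aug 8, 2025.
From Friday, Aug 8, 2025, 8 business days (Aug 11, Aug 12, Aug 13, Aug 14, Aug 15, Aug 18, Aug 19, Aug 20, skipping weekends) brings us to Wednesday, Aug 20, 2025, which is the last day of the review period.
The date termination becomes effective: 5 calendar days after Aug 20, 2025 is Aug 25, 2025.

Aug 25, 2025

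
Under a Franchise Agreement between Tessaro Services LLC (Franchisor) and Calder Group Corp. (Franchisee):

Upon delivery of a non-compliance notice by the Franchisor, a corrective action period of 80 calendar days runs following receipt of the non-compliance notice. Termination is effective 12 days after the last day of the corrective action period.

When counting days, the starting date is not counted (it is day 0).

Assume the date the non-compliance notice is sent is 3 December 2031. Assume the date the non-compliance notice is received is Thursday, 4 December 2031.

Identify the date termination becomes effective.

5 March 2032

The last day of the corrective action period: 80 calendar days after 4 December 2031 is 22 February 2032.
Adding 12 calendar days to 22 February 2032 gives 5 March 2032, which is the date termination becomes effective.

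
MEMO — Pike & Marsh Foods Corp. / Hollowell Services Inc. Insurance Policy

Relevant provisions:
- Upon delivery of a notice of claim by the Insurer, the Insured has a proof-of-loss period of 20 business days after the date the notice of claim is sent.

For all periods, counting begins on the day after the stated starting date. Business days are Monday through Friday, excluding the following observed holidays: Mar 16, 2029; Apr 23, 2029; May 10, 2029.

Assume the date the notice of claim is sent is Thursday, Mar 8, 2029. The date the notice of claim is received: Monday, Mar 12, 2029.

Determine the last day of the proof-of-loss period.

The last day of the proof-of-loss period: counting 20 business days from Thursday, Mar 8, 2029 (Mar 9, Mar 12, Mar 13, Mar 14, …, Apr 4, Apr 5, Apr 6, skipping weekends and the listed holiday on Mar 16) reaches Friday, Apr 6, 2029.

Apr 6, 2029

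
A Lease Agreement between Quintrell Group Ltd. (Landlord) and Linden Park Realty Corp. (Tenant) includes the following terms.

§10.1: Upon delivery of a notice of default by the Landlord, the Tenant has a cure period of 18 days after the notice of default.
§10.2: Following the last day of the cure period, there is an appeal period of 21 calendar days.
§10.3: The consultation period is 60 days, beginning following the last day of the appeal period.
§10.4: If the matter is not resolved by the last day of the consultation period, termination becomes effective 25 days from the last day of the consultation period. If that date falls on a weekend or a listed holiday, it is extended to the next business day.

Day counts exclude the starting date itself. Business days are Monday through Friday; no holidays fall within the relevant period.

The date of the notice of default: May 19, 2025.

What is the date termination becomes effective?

The last day of the cure period: May 19, 2025 + 18 days = Jun 6, 2025.
The last day of the appeal period: 21 calendar days after Jun 6, 2025 is Jun 27, 2025.
Adding 60 calendar days to Jun 27, 2025 gives Aug 26, 2025, which is the last day of the consultation period.
Adding 25 calendar days to Aug 26, 2025 gives Sep 20, 2025, which is the date termination becomes effective. That falls on a Saturday, so it rolls to the next business day, Monday, Sep 22, 2025.

Sep 22, 2025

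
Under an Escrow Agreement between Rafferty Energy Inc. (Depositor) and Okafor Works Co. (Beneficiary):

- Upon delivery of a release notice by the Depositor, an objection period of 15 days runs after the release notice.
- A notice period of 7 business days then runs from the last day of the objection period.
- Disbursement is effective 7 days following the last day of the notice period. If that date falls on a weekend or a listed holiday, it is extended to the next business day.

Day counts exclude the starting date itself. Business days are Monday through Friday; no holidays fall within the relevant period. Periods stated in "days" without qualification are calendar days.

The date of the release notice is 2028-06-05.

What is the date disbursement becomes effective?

2028-07-06

Adding 15 calendar days to 2028-06-05 gives 2028-06-20, which is the last day of the objection period.
From Tuesday, 2028-06-20, 7 business days (Jun 21, Jun 22, Jun 23, Jun 26, Jun 27, Jun 28, Jun 29, skipping weekends) brings us to Thursday, 2028-06-29, which is the last day of the notice period.
The date disbursement becomes effective: 2028-06-29 + 7 days = 2028-07-06. 2028-07-06 is a Thursday, so no roll-forward applies.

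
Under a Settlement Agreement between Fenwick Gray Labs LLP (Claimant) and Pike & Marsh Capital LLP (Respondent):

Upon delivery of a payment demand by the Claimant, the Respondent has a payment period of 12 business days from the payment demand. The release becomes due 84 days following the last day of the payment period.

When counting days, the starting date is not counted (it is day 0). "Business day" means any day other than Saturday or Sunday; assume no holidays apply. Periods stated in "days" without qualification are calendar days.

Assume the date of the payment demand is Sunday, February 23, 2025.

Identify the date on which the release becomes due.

The last day of the payment period: counting 12 business days from Sunday, February 23, 2025 (Feb 24, Feb 25, Feb 26, Feb 27, …, Mar 7, Mar 10, Mar 11, skipping weekends) reaches Tuesday, March 11, 2025.
The date on which the release becomes due: March 11, 2025 + 84 days = June 3, 2025.

June 3, 2025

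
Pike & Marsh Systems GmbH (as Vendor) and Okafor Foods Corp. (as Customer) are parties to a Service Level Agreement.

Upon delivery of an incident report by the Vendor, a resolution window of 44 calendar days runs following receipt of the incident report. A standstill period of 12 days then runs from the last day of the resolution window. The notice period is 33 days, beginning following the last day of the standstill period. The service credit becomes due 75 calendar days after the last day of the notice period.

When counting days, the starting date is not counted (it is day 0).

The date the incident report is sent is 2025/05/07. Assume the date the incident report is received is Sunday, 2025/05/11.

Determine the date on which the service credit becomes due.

2025/10/22

Adding 44 calendar days to 2025/05/11 gives 2025/06/24, which is the last day of the resolution window.
The last day of the standstill period: 2025/06/24 + 12 days = 2025/07/06.
The last day of the notice period: 33 calendar days after 2025/07/06 is 2025/08/08.
The date on which the service credit becomes due: 2025/08/08 + 75 days = 2025/10/22.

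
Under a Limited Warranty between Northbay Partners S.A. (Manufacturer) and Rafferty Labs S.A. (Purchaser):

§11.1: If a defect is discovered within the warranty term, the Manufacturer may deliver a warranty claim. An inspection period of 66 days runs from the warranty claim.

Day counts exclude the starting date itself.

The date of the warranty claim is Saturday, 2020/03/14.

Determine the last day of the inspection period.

Adding 66 calendar days to 2020/03/14 gives 2020/05/19, which is the last day of the inspection period.

2020/05/19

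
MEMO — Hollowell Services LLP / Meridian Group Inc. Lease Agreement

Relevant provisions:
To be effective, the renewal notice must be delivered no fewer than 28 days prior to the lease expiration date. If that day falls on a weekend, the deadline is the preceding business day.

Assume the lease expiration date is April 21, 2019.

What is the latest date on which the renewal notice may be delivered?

April 21, 2019 minus 28 days is March 24, 2019. That is a Sunday, so the deadline moves back to Friday, March 22, 2019.

March 22, 2019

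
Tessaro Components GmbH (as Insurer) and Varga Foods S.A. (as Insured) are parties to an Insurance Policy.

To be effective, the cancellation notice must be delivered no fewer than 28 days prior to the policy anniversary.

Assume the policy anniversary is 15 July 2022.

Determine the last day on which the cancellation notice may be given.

17 June 2022

15 July 2022 minus 28 days is 17 June 2022.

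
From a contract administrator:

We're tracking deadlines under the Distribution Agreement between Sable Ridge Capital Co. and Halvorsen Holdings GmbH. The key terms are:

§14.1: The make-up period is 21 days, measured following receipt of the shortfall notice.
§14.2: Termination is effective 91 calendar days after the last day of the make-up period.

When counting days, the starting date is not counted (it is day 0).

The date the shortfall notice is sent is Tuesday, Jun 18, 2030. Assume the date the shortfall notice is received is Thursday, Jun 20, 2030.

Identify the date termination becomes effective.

Adding 21 calendar days to Jun 20, 2030 gives Jul 11, 2030, which is the last day of the make-up period.
Adding 91 calendar days to Jul 11, 2030 gives Oct 10, 2030, which is the date termination becomes effective.

Oct 10, 2030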